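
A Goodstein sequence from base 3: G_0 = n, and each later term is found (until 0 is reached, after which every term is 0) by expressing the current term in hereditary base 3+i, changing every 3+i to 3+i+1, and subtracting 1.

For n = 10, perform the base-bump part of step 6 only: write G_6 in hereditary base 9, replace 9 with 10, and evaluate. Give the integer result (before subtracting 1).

40

G_0=10  [base 3] 3^2 + 1  →[3↦4]→  4^2 + 1 = 17  −1 ⇒ G_1=16
G_1=16  [base 4] 4^2  →[4↦5]→  5^2 = 25  −1 ⇒ G_2=24
G_2=24  [base 5] 4·5 + 4  →[5↦6]→  4·6 + 4 = 28  −1 ⇒ G_3=27
G_3=27  [base 6] 4·6 + 3  →[6↦7]→  4·7 + 3 = 31  −1 ⇒ G_4=30
G_4=30  [base 7] 4·7 + 2  →[7↦8]→  4·8 + 2 = 34  −1 ⇒ G_5=33
G_5=33  [base 8] 4·8 + 1  →[8↦9]→  4·9 + 1 = 37  −1 ⇒ G_6=36
G_6=36  [base 9] 4·9  →[9↦10]→  4·10 = 40  −1 ⇒ G_7=39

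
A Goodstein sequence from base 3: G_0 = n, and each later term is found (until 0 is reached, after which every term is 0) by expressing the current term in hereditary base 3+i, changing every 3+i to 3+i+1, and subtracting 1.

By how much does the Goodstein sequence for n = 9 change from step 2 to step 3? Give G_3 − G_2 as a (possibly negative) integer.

step 0: 9 = 3^2; sub 4 for 3: 4^2; = 16; G_1 = 16−1 = 15
step 1: 15 = 3·4 + 3; sub 5 for 4: 3·5 + 3; = 18; G_2 = 18−1 = 17
step 2: 17 = 3·5 + 2; sub 6 for 5: 3·6 + 2; = 20; G_3 = 20−1 = 19

2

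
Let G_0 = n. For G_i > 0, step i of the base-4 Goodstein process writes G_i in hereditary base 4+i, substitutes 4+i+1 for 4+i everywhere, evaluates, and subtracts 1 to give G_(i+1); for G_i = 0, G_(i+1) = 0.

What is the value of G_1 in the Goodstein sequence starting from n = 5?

5

[0] 5 ≡ 4 + 1 (base 4). Lift 5: 6. −1: 5.
[1] 5 ≡ 5 (base 5). Lift 6: 6. −1: 5.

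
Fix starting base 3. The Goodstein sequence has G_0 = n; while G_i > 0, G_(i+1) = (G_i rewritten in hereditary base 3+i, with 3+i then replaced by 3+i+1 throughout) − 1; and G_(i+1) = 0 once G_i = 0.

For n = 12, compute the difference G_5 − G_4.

14

step 0: 12 = 3^2 + 3; sub 4 for 3: 4^2 + 4; = 20; G_1 = 20−1 = 19
step 1: 19 = 4^2 + 3; sub 5 for 4: 5^2 + 3; = 28; G_2 = 28−1 = 27
step 2: 27 = 5^2 + 2; sub 6 for 5: 6^2 + 2; = 38; G_3 = 38−1 = 37
step 3: 37 = 6^2 + 1; sub 7 for 6: 7^2 + 1; = 50; G_4 = 50−1 = 49
step 4: 49 = 7^2; sub 8 for 7: 8^2; = 64; G_5 = 64−1 = 63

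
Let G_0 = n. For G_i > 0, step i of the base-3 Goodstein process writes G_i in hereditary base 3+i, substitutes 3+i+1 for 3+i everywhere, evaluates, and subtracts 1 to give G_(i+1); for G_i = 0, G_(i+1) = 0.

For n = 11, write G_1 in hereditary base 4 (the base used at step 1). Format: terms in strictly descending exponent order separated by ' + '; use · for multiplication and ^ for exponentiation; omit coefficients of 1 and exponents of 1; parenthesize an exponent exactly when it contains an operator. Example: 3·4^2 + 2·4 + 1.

4^2 + 1

(0) 11|_3 = 3^2 + 2 ↦ 4^2 + 2|_4 = 18 ⇒ 17
(1) 17|_4 = 4^2 + 1 ↦ 5^2 + 1|_5 = 26 ⇒ 25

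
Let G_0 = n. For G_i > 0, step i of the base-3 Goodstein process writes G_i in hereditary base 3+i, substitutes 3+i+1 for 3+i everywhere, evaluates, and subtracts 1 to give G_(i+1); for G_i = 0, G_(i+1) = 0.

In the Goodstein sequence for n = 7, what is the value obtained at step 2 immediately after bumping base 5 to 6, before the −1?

10

(0) 7|_3 = 2·3 + 1 ↦ 2·4 + 1|_4 = 9 ⇒ 8
(1) 8|_4 = 2·4 ↦ 2·5|_5 = 10 ⇒ 9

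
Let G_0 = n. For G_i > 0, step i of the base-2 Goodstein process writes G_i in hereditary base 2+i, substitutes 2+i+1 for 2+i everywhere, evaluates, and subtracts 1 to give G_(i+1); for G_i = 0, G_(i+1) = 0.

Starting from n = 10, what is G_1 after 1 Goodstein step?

10 —HB2→ 2^(2 + 1) + 2 —bump→ 3^(3 + 1) + 3 = 84 —(−1)→ 83
83 —HB3→ 3^(3 + 1) + 2 —bump→ 4^(4 + 1) + 2 = 1026 —(−1)→ 1025

83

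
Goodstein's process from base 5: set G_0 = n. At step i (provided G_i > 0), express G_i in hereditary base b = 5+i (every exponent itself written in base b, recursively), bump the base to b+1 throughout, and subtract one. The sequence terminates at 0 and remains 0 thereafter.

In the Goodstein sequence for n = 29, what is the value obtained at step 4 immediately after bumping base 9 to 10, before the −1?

[0] 29 ≡ 5^2 + 4 (base 5). Lift 6: 40. −1: 39.
[1] 39 ≡ 6^2 + 3 (base 6). Lift 7: 52. −1: 51.
[2] 51 ≡ 7^2 + 2 (base 7). Lift 8: 66. −1: 65.
[3] 65 ≡ 8^2 + 1 (base 8). Lift 9: 82. −1: 81.

100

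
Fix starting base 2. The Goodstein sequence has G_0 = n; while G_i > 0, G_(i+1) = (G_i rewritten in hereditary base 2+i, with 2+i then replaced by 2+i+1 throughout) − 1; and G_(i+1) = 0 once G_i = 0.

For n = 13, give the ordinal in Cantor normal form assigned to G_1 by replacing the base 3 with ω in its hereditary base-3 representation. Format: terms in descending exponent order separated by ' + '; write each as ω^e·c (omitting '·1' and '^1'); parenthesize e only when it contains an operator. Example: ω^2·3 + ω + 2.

13 —HB2→ 2^(2 + 1) + 2^2 + 1 —bump→ 3^(3 + 1) + 3^3 + 1 = 109 —(−1)→ 108
108 —HB3→ 3^(3 + 1) + 3^3 —bump→ 4^(4 + 1) + 4^4 = 1280 —(−1)→ 1279

ω^(ω + 1) + ω^ω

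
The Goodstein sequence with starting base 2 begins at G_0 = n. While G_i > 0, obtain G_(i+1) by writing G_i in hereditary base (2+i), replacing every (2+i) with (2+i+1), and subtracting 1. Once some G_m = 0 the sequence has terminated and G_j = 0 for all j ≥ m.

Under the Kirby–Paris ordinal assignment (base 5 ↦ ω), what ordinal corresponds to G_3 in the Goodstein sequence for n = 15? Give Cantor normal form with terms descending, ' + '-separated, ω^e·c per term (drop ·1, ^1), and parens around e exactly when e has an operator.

ω^(ω + 1) + ω^ω + 2

i=0: 15 = 2^(2 + 1) + 2^2 + 2 + 1 (b=2); 2→3: 3^(3 + 1) + 3^3 + 3 + 1 = 112; 112−1 = 111
i=1: 111 = 3^(3 + 1) + 3^3 + 3 (b=3); 3→4: 4^(4 + 1) + 4^4 + 4 = 1284; 1284−1 = 1283
i=2: 1283 = 4^(4 + 1) + 4^4 + 3 (b=4); 4→5: 5^(5 + 1) + 5^5 + 3 = 18753; 18753−1 = 18752
i=3: 18752 = 5^(5 + 1) + 5^5 + 2 (b=5); 5→6: 6^(6 + 1) + 6^6 + 2 = 326594; 326594−1 = 326593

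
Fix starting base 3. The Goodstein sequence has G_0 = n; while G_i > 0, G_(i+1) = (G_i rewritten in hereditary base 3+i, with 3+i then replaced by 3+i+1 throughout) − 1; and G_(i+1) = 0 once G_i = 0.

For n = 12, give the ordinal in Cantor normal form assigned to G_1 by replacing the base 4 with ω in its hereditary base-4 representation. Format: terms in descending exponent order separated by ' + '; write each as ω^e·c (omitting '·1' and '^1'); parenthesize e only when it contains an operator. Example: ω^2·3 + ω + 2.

ω^2 + 3

base 3: 12 = 3^2 + 3; at 4: 4^2 + 4 = 20; next = 19
base 4: 19 = 4^2 + 3; at 5: 5^2 + 3 = 28; next = 27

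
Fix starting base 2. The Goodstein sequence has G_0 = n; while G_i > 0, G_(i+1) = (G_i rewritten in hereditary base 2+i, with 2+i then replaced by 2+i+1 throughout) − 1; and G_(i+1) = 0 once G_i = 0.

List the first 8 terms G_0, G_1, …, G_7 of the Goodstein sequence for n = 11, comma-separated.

11, 84, 1027, 15627, 279937, 5764801, 134217727, 2749609302

G_0 = 11. HB_2(11) = 2^(2 + 1) + 2 + 1. Bump = 85. G_1 = 84.
G_1 = 84. HB_3(84) = 3^(3 + 1) + 3. Bump = 1028. G_2 = 1027.
G_2 = 1027. HB_4(1027) = 4^(4 + 1) + 3. Bump = 15628. G_3 = 15627.
G_3 = 15627. HB_5(15627) = 5^(5 + 1) + 2. Bump = 279938. G_4 = 279937.
G_4 = 279937. HB_6(279937) = 6^(6 + 1) + 1. Bump = 5764802. G_5 = 5764801.
G_5 = 5764801. HB_7(5764801) = 7^(7 + 1). Bump = 134217728. G_6 = 134217727.
G_6 = 134217727. HB_8(134217727) = 7·8^8 + 7·8^7 + 7·8^6 + 7·8^5 + 7·8^4 + 7·8^3 + 7·8^2 + 7·8 + 7. Bump = 2749609303. G_7 = 2749609302.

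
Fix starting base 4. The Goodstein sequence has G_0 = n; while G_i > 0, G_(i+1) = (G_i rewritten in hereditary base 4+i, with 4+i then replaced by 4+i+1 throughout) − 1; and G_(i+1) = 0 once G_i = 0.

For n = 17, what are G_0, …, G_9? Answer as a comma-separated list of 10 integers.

G_0=17  [base 4] 4^2 + 1  →[4↦5]→  5^2 + 1 = 26  −1 ⇒ G_1=25
G_1=25  [base 5] 5^2  →[5↦6]→  6^2 = 36  −1 ⇒ G_2=35
G_2=35  [base 6] 5·6 + 5  →[6↦7]→  5·7 + 5 = 40  −1 ⇒ G_3=39
G_3=39  [base 7] 5·7 + 4  →[7↦8]→  5·8 + 4 = 44  −1 ⇒ G_4=43
G_4=43  [base 8] 5·8 + 3  →[8↦9]→  5·9 + 3 = 48  −1 ⇒ G_5=47
G_5=47  [base 9] 5·9 + 2  →[9↦10]→  5·10 + 2 = 52  −1 ⇒ G_6=51
G_6=51  [base 10] 5·10 + 1  →[10↦11]→  5·11 + 1 = 56  −1 ⇒ G_7=55
G_7=55  [base 11] 5·11  →[11↦12]→  5·12 = 60  −1 ⇒ G_8=59
G_8=59  [base 12] 4·12 + 11  →[12↦13]→  4·13 + 11 = 63  −1 ⇒ G_9=62

17, 25, 35, 39, 43, 47, 51, 55, 59, 62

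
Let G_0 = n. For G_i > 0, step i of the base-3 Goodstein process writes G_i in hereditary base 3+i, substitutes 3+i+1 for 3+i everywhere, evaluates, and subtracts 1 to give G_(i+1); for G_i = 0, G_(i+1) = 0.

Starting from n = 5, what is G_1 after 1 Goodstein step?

5

G_0=5  [base 3] 3 + 2  →[3↦4]→  4 + 2 = 6  −1 ⇒ G_1=5
G_1=5  [base 4] 4 + 1  →[4↦5]→  5 + 1 = 6  −1 ⇒ G_2=5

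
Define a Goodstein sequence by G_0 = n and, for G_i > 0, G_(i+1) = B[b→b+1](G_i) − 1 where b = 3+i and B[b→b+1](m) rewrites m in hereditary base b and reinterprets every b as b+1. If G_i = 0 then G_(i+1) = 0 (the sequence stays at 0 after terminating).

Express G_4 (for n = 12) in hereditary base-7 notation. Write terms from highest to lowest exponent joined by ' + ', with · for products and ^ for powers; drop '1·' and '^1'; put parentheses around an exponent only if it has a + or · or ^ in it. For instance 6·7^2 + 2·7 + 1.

G_0=12  [base 3] 3^2 + 3  →[3↦4]→  4^2 + 4 = 20  −1 ⇒ G_1=19
G_1=19  [base 4] 4^2 + 3  →[4↦5]→  5^2 + 3 = 28  −1 ⇒ G_2=27
G_2=27  [base 5] 5^2 + 2  →[5↦6]→  6^2 + 2 = 38  −1 ⇒ G_3=37
G_3=37  [base 6] 6^2 + 1  →[6↦7]→  7^2 + 1 = 50  −1 ⇒ G_4=49
G_4=49  [base 7] 7^2  →[7↦8]→  8^2 = 64  −1 ⇒ G_5=63

7^2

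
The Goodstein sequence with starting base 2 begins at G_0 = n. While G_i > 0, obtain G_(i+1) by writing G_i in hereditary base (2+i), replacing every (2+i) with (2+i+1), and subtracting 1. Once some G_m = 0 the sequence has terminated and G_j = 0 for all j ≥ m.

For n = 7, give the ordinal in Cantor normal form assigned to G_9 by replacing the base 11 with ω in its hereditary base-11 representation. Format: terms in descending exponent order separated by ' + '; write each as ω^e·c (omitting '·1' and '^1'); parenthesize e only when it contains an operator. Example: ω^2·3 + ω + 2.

ω^7·7 + ω^6·7 + ω^5·7 + ω^4·7 + ω^3·7 + ω^2·7 + ω·7 + 4

i=0: 7 = 2^2 + 2 + 1 (b=2); 2→3: 3^3 + 3 + 1 = 31; 31−1 = 30
i=1: 30 = 3^3 + 3 (b=3); 3→4: 4^4 + 4 = 260; 260−1 = 259
i=2: 259 = 4^4 + 3 (b=4); 4→5: 5^5 + 3 = 3128; 3128−1 = 3127
i=3: 3127 = 5^5 + 2 (b=5); 5→6: 6^6 + 2 = 46658; 46658−1 = 46657
i=4: 46657 = 6^6 + 1 (b=6); 6→7: 7^7 + 1 = 823544; 823544−1 = 823543
i=5: 823543 = 7^7 (b=7); 7→8: 8^8 = 16777216; 16777216−1 = 16777215
i=6: 16777215 = 7·8^7 + 7·8^6 + 7·8^5 + 7·8^4 + 7·8^3 + 7·8^2 + 7·8 + 7 (b=8); 8→9: 7·9^7 + 7·9^6 + 7·9^5 + 7·9^4 + 7·9^3 + 7·9^2 + 7·9 + 7 = 37665880; 37665880−1 = 37665879
i=7: 37665879 = 7·9^7 + 7·9^6 + 7·9^5 + 7·9^4 + 7·9^3 + 7·9^2 + 7·9 + 6 (b=9); 9→10: 7·10^7 + 7·10^6 + 7·10^5 + 7·10^4 + 7·10^3 + 7·10^2 + 7·10 + 6 = 77777776; 77777776−1 = 77777775
i=8: 77777775 = 7·10^7 + 7·10^6 + 7·10^5 + 7·10^4 + 7·10^3 + 7·10^2 + 7·10 + 5 (b=10); 10→11: 7·11^7 + 7·11^6 + 7·11^5 + 7·11^4 + 7·11^3 + 7·11^2 + 7·11 + 5 = 150051214; 150051214−1 = 150051213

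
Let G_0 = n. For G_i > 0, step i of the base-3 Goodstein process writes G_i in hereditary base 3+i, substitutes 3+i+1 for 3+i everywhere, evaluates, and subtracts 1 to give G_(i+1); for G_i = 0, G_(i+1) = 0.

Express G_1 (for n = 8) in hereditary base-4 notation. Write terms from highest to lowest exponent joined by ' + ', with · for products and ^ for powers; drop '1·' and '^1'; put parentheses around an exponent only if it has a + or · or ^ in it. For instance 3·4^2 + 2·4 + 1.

[0] 8 ≡ 2·3 + 2 (base 3). Lift 4: 10. −1: 9.
[1] 9 ≡ 2·4 + 1 (base 4). Lift 5: 11. −1: 10.

2·4 + 1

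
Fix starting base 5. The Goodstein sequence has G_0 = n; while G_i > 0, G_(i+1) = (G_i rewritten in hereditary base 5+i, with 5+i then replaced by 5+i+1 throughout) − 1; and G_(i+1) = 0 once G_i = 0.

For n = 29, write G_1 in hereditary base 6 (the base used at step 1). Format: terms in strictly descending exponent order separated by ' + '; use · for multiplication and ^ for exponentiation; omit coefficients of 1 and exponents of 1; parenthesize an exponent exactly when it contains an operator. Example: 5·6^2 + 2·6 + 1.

base 5: 29 = 5^2 + 4; at 6: 6^2 + 4 = 40; next = 39
base 6: 39 = 6^2 + 3; at 7: 7^2 + 3 = 52; next = 51

6^2 + 3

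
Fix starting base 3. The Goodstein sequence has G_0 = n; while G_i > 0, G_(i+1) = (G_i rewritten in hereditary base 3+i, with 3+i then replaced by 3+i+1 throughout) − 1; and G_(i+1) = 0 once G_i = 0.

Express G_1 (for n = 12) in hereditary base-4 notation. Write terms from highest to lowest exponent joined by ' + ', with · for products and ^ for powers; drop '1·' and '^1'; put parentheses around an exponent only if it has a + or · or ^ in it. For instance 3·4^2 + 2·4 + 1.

G_0 = 12. HB_3(12) = 3^2 + 3. Bump = 20. G_1 = 19.
G_1 = 19. HB_4(19) = 4^2 + 3. Bump = 28. G_2 = 27.

4^2 + 3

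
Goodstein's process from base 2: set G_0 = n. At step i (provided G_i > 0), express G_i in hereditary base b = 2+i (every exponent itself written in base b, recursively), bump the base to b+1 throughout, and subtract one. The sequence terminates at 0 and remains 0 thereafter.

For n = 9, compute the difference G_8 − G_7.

step 0: 9 = 2^(2 + 1) + 1; sub 3 for 2: 3^(3 + 1) + 1; = 82; G_1 = 82−1 = 81
step 1: 81 = 3^(3 + 1); sub 4 for 3: 4^(4 + 1); = 1024; G_2 = 1024−1 = 1023
step 2: 1023 = 3·4^4 + 3·4^3 + 3·4^2 + 3·4 + 3; sub 5 for 4: 3·5^5 + 3·5^3 + 3·5^2 + 3·5 + 3; = 9843; G_3 = 9843−1 = 9842
step 3: 9842 = 3·5^5 + 3·5^3 + 3·5^2 + 3·5 + 2; sub 6 for 5: 3·6^6 + 3·6^3 + 3·6^2 + 3·6 + 2; = 140744; G_4 = 140744−1 = 140743
step 4: 140743 = 3·6^6 + 3·6^3 + 3·6^2 + 3·6 + 1; sub 7 for 6: 3·7^7 + 3·7^3 + 3·7^2 + 3·7 + 1; = 2471827; G_5 = 2471827−1 = 2471826
step 5: 2471826 = 3·7^7 + 3·7^3 + 3·7^2 + 3·7; sub 8 for 7: 3·8^8 + 3·8^3 + 3·8^2 + 3·8; = 50333400; G_6 = 50333400−1 = 50333399
step 6: 50333399 = 3·8^8 + 3·8^3 + 3·8^2 + 2·8 + 7; sub 9 for 8: 3·9^9 + 3·9^3 + 3·9^2 + 2·9 + 7; = 1162263922; G_7 = 1162263922−1 = 1162263921
step 7: 1162263921 = 3·9^9 + 3·9^3 + 3·9^2 + 2·9 + 6; sub 10 for 9: 3·10^10 + 3·10^3 + 3·10^2 + 2·10 + 6; = 30000003326; G_8 = 30000003326−1 = 30000003325

28837739404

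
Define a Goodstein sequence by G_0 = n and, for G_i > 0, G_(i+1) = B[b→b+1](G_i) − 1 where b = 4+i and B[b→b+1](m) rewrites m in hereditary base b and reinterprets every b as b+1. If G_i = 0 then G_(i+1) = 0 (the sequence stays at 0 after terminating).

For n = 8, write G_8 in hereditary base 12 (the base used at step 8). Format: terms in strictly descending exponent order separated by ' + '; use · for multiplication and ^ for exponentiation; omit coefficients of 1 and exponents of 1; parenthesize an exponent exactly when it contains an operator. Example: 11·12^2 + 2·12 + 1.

G_0=8  [base 4] 2·4  →[4↦5]→  2·5 = 10  −1 ⇒ G_1=9
G_1=9  [base 5] 5 + 4  →[5↦6]→  6 + 4 = 10  −1 ⇒ G_2=9
G_2=9  [base 6] 6 + 3  →[6↦7]→  7 + 3 = 10  −1 ⇒ G_3=9
G_3=9  [base 7] 7 + 2  →[7↦8]→  8 + 2 = 10  −1 ⇒ G_4=9
G_4=9  [base 8] 8 + 1  →[8↦9]→  9 + 1 = 10  −1 ⇒ G_5=9
G_5=9  [base 9] 9  →[9↦10]→  10 = 10  −1 ⇒ G_6=9
G_6=9  [base 10] 9  →[10↦11]→  9 = 9  −1 ⇒ G_7=8
G_7=8  [base 11] 8  →[11↦12]→  8 = 8  −1 ⇒ G_8=7
G_8=7  [base 12] 7  →[12↦13]→  7 = 7  −1 ⇒ G_9=6

7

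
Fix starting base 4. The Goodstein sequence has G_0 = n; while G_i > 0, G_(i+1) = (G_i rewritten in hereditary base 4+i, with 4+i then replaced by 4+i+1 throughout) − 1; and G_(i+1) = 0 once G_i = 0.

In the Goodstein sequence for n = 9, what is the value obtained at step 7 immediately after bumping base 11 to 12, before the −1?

i=0: 9 = 2·4 + 1 (b=4); 4→5: 2·5 + 1 = 11; 11−1 = 10
i=1: 10 = 2·5 (b=5); 5→6: 2·6 = 12; 12−1 = 11
i=2: 11 = 6 + 5 (b=6); 6→7: 7 + 5 = 12; 12−1 = 11
i=3: 11 = 7 + 4 (b=7); 7→8: 8 + 4 = 12; 12−1 = 11
i=4: 11 = 8 + 3 (b=8); 8→9: 9 + 3 = 12; 12−1 = 11
i=5: 11 = 9 + 2 (b=9); 9→10: 10 + 2 = 12; 12−1 = 11
i=6: 11 = 10 + 1 (b=10); 10→11: 11 + 1 = 12; 12−1 = 11
i=7: 11 = 11 (b=11); 11→12: 12 = 12; 12−1 = 11

12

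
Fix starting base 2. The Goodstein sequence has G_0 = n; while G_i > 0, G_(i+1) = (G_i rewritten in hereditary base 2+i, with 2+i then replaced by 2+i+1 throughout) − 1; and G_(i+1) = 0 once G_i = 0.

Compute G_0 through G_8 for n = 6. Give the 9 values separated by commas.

6 —HB2→ 2^2 + 2 —bump→ 3^3 + 3 = 30 —(−1)→ 29
29 —HB3→ 3^3 + 2 —bump→ 4^4 + 2 = 258 —(−1)→ 257
257 —HB4→ 4^4 + 1 —bump→ 5^5 + 1 = 3126 —(−1)→ 3125
3125 —HB5→ 5^5 —bump→ 6^6 = 46656 —(−1)→ 46655
46655 —HB6→ 5·6^5 + 5·6^4 + 5·6^3 + 5·6^2 + 5·6 + 5 —bump→ 5·7^5 + 5·7^4 + 5·7^3 + 5·7^2 + 5·7 + 5 = 98040 —(−1)→ 98039
98039 —HB7→ 5·7^5 + 5·7^4 + 5·7^3 + 5·7^2 + 5·7 + 4 —bump→ 5·8^5 + 5·8^4 + 5·8^3 + 5·8^2 + 5·8 + 4 = 187244 —(−1)→ 187243
187243 —HB8→ 5·8^5 + 5·8^4 + 5·8^3 + 5·8^2 + 5·8 + 3 —bump→ 5·9^5 + 5·9^4 + 5·9^3 + 5·9^2 + 5·9 + 3 = 332148 —(−1)→ 332147
332147 —HB9→ 5·9^5 + 5·9^4 + 5·9^3 + 5·9^2 + 5·9 + 2 —bump→ 5·10^5 + 5·10^4 + 5·10^3 + 5·10^2 + 5·10 + 2 = 555552 —(−1)→ 555551

6, 29, 257, 3125, 46655, 98039, 187243, 332147, 555551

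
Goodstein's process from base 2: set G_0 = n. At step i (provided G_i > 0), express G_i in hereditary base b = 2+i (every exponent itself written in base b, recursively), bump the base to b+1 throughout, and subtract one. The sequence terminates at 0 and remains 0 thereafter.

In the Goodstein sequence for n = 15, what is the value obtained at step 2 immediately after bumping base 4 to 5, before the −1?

15 —HB2→ 2^(2 + 1) + 2^2 + 2 + 1 —bump→ 3^(3 + 1) + 3^3 + 3 + 1 = 112 —(−1)→ 111
111 —HB3→ 3^(3 + 1) + 3^3 + 3 —bump→ 4^(4 + 1) + 4^4 + 4 = 1284 —(−1)→ 1283
1283 —HB4→ 4^(4 + 1) + 4^4 + 3 —bump→ 5^(5 + 1) + 5^5 + 3 = 18753 —(−1)→ 18752

18753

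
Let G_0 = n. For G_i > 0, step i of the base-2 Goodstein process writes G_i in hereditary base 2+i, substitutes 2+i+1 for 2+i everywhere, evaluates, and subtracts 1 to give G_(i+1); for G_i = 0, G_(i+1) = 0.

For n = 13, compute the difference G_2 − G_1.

1171

[0] 13 ≡ 2^(2 + 1) + 2^2 + 1 (base 2). Lift 3: 109. −1: 108.
[1] 108 ≡ 3^(3 + 1) + 3^3 (base 3). Lift 4: 1280. −1: 1279.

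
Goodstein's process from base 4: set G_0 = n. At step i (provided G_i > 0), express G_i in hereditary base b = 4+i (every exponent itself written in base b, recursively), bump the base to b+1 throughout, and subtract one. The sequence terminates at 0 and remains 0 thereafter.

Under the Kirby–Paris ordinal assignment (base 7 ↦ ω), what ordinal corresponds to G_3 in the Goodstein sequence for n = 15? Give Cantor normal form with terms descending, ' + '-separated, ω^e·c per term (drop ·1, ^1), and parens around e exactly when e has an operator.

ω·3

i=0: 15 = 3·4 + 3 (b=4); 4→5: 3·5 + 3 = 18; 18−1 = 17
i=1: 17 = 3·5 + 2 (b=5); 5→6: 3·6 + 2 = 20; 20−1 = 19
i=2: 19 = 3·6 + 1 (b=6); 6→7: 3·7 + 1 = 22; 22−1 = 21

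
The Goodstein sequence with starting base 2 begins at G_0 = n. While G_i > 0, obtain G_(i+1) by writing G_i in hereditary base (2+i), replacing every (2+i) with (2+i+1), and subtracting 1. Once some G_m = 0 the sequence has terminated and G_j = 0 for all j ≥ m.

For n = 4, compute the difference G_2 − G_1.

G_0 = 4. HB_2(4) = 2^2. Bump = 27. G_1 = 26.
G_1 = 26. HB_3(26) = 2·3^2 + 2·3 + 2. Bump = 42. G_2 = 41.

15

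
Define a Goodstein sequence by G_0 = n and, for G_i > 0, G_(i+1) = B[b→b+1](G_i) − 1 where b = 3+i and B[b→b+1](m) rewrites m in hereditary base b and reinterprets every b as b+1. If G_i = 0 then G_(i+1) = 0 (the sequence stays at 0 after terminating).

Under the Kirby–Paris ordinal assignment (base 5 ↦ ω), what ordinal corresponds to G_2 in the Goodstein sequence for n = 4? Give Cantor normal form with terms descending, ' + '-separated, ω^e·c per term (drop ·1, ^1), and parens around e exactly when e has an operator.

base 3: 4 = 3 + 1; at 4: 4 + 1 = 5; next = 4
base 4: 4 = 4; at 5: 5 = 5; next = 4
base 5: 4 = 4; at 6: 4 = 4; next = 3

4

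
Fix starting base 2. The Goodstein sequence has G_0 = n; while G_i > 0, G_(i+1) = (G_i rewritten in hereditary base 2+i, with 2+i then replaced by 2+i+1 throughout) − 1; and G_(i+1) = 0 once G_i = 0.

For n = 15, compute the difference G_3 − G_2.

17469

G_0=15  [base 2] 2^(2 + 1) + 2^2 + 2 + 1  →[2↦3]→  3^(3 + 1) + 3^3 + 3 + 1 = 112  −1 ⇒ G_1=111
G_1=111  [base 3] 3^(3 + 1) + 3^3 + 3  →[3↦4]→  4^(4 + 1) + 4^4 + 4 = 1284  −1 ⇒ G_2=1283
G_2=1283  [base 4] 4^(4 + 1) + 4^4 + 3  →[4↦5]→  5^(5 + 1) + 5^5 + 3 = 18753  −1 ⇒ G_3=18752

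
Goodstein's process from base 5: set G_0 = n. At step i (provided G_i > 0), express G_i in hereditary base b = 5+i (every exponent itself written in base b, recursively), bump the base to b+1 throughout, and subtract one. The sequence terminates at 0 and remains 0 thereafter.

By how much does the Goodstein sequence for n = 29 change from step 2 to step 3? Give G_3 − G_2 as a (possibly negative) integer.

G_0=29  [base 5] 5^2 + 4  →[5↦6]→  6^2 + 4 = 40  −1 ⇒ G_1=39
G_1=39  [base 6] 6^2 + 3  →[6↦7]→  7^2 + 3 = 52  −1 ⇒ G_2=51
G_2=51  [base 7] 7^2 + 2  →[7↦8]→  8^2 + 2 = 66  −1 ⇒ G_3=65

14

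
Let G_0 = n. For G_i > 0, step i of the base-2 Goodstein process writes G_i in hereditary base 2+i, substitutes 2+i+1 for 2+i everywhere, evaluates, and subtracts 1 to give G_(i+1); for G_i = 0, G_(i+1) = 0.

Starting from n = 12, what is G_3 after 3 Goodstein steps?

base 2: 12 = 2^(2 + 1) + 2^2; at 3: 3^(3 + 1) + 3^3 = 108; next = 107
base 3: 107 = 3^(3 + 1) + 2·3^2 + 2·3 + 2; at 4: 4^(4 + 1) + 2·4^2 + 2·4 + 2 = 1066; next = 1065
base 4: 1065 = 4^(4 + 1) + 2·4^2 + 2·4 + 1; at 5: 5^(5 + 1) + 2·5^2 + 2·5 + 1 = 15686; next = 15685
base 5: 15685 = 5^(5 + 1) + 2·5^2 + 2·5; at 6: 6^(6 + 1) + 2·6^2 + 2·6 = 280020; next = 280019

15685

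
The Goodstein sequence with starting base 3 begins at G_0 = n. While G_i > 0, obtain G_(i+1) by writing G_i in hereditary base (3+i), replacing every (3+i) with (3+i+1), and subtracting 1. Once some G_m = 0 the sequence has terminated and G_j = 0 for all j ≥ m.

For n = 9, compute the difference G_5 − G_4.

2

9 —HB3→ 3^2 —bump→ 4^2 = 16 —(−1)→ 15
15 —HB4→ 3·4 + 3 —bump→ 3·5 + 3 = 18 —(−1)→ 17
17 —HB5→ 3·5 + 2 —bump→ 3·6 + 2 = 20 —(−1)→ 19
19 —HB6→ 3·6 + 1 —bump→ 3·7 + 1 = 22 —(−1)→ 21
21 —HB7→ 3·7 —bump→ 3·8 = 24 —(−1)→ 23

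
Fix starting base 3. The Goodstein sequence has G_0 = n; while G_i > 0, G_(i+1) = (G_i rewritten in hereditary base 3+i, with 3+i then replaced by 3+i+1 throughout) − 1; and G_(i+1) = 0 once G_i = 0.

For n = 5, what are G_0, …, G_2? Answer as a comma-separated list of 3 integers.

5, 5, 5

base 3: 5 = 3 + 2; at 4: 4 + 2 = 6; next = 5
base 4: 5 = 4 + 1; at 5: 5 + 1 = 6; next = 5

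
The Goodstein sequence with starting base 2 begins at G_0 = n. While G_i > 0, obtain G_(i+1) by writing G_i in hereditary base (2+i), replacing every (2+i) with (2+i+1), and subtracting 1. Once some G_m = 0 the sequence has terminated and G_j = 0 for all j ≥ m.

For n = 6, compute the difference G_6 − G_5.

base 2: 6 = 2^2 + 2; at 3: 3^3 + 3 = 30; next = 29
base 3: 29 = 3^3 + 2; at 4: 4^4 + 2 = 258; next = 257
base 4: 257 = 4^4 + 1; at 5: 5^5 + 1 = 3126; next = 3125
base 5: 3125 = 5^5; at 6: 6^6 = 46656; next = 46655
base 6: 46655 = 5·6^5 + 5·6^4 + 5·6^3 + 5·6^2 + 5·6 + 5; at 7: 5·7^5 + 5·7^4 + 5·7^3 + 5·7^2 + 5·7 + 5 = 98040; next = 98039
base 7: 98039 = 5·7^5 + 5·7^4 + 5·7^3 + 5·7^2 + 5·7 + 4; at 8: 5·8^5 + 5·8^4 + 5·8^3 + 5·8^2 + 5·8 + 4 = 187244; next = 187243

89204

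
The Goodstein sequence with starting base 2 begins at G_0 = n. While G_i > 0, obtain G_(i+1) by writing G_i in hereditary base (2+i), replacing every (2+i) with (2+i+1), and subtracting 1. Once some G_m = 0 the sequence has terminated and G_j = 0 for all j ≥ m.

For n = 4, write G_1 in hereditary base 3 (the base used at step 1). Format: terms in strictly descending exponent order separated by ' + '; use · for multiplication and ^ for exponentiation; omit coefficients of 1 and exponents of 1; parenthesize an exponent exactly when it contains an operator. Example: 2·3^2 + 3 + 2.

2·3^2 + 2·3 + 2

base 2: 4 = 2^2; at 3: 3^3 = 27; next = 26
base 3: 26 = 2·3^2 + 2·3 + 2; at 4: 2·4^2 + 2·4 + 2 = 42; next = 41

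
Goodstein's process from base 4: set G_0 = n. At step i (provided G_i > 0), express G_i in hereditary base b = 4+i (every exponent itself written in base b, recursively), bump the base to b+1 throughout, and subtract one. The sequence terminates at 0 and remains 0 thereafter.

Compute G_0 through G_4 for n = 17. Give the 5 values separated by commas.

17, 25, 35, 39, 43

17 —HB4→ 4^2 + 1 —bump→ 5^2 + 1 = 26 —(−1)→ 25
25 —HB5→ 5^2 —bump→ 6^2 = 36 —(−1)→ 35
35 —HB6→ 5·6 + 5 —bump→ 5·7 + 5 = 40 —(−1)→ 39
39 —HB7→ 5·7 + 4 —bump→ 5·8 + 4 = 44 —(−1)→ 43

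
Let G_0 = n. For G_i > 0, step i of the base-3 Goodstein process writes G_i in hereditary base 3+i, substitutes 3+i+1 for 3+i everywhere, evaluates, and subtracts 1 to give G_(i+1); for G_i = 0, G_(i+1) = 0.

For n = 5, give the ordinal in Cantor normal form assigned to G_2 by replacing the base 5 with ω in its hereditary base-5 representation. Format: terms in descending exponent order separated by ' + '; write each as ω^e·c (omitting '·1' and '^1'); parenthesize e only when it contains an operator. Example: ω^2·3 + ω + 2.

(0) 5|_3 = 3 + 2 ↦ 4 + 2|_4 = 6 ⇒ 5
(1) 5|_4 = 4 + 1 ↦ 5 + 1|_5 = 6 ⇒ 5
(2) 5|_5 = 5 ↦ 6|_6 = 6 ⇒ 5

ω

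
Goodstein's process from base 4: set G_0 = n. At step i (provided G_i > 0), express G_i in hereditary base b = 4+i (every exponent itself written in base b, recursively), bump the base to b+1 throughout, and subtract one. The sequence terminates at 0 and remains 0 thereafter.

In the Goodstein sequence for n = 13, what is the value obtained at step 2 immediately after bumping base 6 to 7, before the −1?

19

(0) 13|_4 = 3·4 + 1 ↦ 3·5 + 1|_5 = 16 ⇒ 15
(1) 15|_5 = 3·5 ↦ 3·6|_6 = 18 ⇒ 17
(2) 17|_6 = 2·6 + 5 ↦ 2·7 + 5|_7 = 19 ⇒ 18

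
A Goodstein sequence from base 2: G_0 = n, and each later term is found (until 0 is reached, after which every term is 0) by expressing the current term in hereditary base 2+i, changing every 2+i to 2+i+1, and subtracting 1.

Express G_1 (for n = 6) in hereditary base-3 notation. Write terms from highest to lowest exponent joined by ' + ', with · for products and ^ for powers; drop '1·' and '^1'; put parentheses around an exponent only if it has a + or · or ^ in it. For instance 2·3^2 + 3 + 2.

3^3 + 2

G_0=6  [base 2] 2^2 + 2  →[2↦3]→  3^3 + 3 = 30  −1 ⇒ G_1=29
G_1=29  [base 3] 3^3 + 2  →[3↦4]→  4^4 + 2 = 258  −1 ⇒ G_2=257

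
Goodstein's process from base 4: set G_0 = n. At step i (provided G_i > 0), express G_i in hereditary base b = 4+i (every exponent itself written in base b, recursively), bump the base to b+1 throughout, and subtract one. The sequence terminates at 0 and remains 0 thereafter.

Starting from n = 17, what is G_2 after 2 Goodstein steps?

G_0 = 17. HB_4(17) = 4^2 + 1. Bump = 26. G_1 = 25.
G_1 = 25. HB_5(25) = 5^2. Bump = 36. G_2 = 35.
G_2 = 35. HB_6(35) = 5·6 + 5. Bump = 40. G_3 = 39.

35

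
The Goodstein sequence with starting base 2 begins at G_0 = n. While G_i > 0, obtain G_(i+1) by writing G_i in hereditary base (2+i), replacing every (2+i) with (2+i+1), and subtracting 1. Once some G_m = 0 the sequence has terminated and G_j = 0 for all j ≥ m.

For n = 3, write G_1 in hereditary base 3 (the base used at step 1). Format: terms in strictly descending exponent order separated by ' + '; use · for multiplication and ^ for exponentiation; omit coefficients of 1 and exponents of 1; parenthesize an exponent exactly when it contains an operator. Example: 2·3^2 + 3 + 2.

[0] 3 ≡ 2 + 1 (base 2). Lift 3: 4. −1: 3.
[1] 3 ≡ 3 (base 3). Lift 4: 4. −1: 3.

3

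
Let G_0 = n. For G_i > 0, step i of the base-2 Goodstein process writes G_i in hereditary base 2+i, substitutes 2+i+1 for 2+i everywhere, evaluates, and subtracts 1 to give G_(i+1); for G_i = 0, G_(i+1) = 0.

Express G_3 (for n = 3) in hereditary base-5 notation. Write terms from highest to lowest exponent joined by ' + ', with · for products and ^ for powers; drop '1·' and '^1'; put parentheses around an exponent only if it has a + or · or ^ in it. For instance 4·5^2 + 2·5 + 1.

i=0: 3 = 2 + 1 (b=2); 2→3: 3 + 1 = 4; 4−1 = 3
i=1: 3 = 3 (b=3); 3→4: 4 = 4; 4−1 = 3
i=2: 3 = 3 (b=4); 4→5: 3 = 3; 3−1 = 2
i=3: 2 = 2 (b=5); 5→6: 2 = 2; 2−1 = 1

2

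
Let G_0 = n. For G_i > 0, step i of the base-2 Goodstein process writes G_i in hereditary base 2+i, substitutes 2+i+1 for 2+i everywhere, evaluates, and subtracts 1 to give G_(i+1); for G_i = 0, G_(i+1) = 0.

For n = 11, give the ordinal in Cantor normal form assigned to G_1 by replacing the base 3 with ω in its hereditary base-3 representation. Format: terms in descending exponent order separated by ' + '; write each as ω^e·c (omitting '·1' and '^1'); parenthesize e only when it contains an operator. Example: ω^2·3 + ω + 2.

step 0: 11 = 2^(2 + 1) + 2 + 1; sub 3 for 2: 3^(3 + 1) + 3 + 1; = 85; G_1 = 85−1 = 84
step 1: 84 = 3^(3 + 1) + 3; sub 4 for 3: 4^(4 + 1) + 4; = 1028; G_2 = 1028−1 = 1027

ω^(ω + 1) + ω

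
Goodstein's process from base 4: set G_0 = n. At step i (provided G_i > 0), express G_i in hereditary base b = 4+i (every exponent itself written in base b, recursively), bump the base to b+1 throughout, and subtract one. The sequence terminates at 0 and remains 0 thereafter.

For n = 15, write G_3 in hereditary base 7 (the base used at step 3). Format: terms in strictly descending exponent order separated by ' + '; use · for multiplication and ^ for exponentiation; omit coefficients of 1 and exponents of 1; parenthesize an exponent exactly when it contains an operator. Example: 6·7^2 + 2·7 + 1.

i=0: 15 = 3·4 + 3 (b=4); 4→5: 3·5 + 3 = 18; 18−1 = 17
i=1: 17 = 3·5 + 2 (b=5); 5→6: 3·6 + 2 = 20; 20−1 = 19
i=2: 19 = 3·6 + 1 (b=6); 6→7: 3·7 + 1 = 22; 22−1 = 21
i=3: 21 = 3·7 (b=7); 7→8: 3·8 = 24; 24−1 = 23

3·7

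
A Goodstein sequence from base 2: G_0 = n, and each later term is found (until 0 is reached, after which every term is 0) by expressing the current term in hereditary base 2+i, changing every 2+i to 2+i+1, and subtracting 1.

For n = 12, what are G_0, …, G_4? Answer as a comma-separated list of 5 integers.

12 —HB2→ 2^(2 + 1) + 2^2 —bump→ 3^(3 + 1) + 3^3 = 108 —(−1)→ 107
107 —HB3→ 3^(3 + 1) + 2·3^2 + 2·3 + 2 —bump→ 4^(4 + 1) + 2·4^2 + 2·4 + 2 = 1066 —(−1)→ 1065
1065 —HB4→ 4^(4 + 1) + 2·4^2 + 2·4 + 1 —bump→ 5^(5 + 1) + 2·5^2 + 2·5 + 1 = 15686 —(−1)→ 15685
15685 —HB5→ 5^(5 + 1) + 2·5^2 + 2·5 —bump→ 6^(6 + 1) + 2·6^2 + 2·6 = 280020 —(−1)→ 280019

12, 107, 1065, 15685, 280019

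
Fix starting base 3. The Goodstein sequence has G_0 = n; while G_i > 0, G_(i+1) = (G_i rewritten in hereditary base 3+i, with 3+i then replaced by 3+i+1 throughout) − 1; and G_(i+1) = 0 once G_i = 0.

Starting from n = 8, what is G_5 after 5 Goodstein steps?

base 3: 8 = 2·3 + 2; at 4: 2·4 + 2 = 10; next = 9
base 4: 9 = 2·4 + 1; at 5: 2·5 + 1 = 11; next = 10
base 5: 10 = 2·5; at 6: 2·6 = 12; next = 11
base 6: 11 = 6 + 5; at 7: 7 + 5 = 12; next = 11
base 7: 11 = 7 + 4; at 8: 8 + 4 = 12; next = 11
base 8: 11 = 8 + 3; at 9: 9 + 3 = 12; next = 11

11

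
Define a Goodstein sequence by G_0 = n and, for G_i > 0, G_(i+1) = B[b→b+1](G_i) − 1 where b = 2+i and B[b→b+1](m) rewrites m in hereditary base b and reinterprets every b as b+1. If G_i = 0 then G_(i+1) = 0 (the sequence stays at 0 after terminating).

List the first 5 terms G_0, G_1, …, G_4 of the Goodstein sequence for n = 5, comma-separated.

5, 27, 255, 467, 775

5 —HB2→ 2^2 + 1 —bump→ 3^3 + 1 = 28 —(−1)→ 27
27 —HB3→ 3^3 —bump→ 4^4 = 256 —(−1)→ 255
255 —HB4→ 3·4^3 + 3·4^2 + 3·4 + 3 —bump→ 3·5^3 + 3·5^2 + 3·5 + 3 = 468 —(−1)→ 467
467 —HB5→ 3·5^3 + 3·5^2 + 3·5 + 2 —bump→ 3·6^3 + 3·6^2 + 3·6 + 2 = 776 —(−1)→ 775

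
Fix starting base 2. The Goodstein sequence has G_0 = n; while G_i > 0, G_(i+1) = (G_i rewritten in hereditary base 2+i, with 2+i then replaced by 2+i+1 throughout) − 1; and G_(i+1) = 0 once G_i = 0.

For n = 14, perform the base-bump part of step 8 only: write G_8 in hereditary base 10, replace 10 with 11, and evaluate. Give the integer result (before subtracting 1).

3138429262497

G_0 = 14. HB_2(14) = 2^(2 + 1) + 2^2 + 2. Bump = 111. G_1 = 110.
G_1 = 110. HB_3(110) = 3^(3 + 1) + 3^3 + 2. Bump = 1282. G_2 = 1281.
G_2 = 1281. HB_4(1281) = 4^(4 + 1) + 4^4 + 1. Bump = 18751. G_3 = 18750.
G_3 = 18750. HB_5(18750) = 5^(5 + 1) + 5^5. Bump = 326592. G_4 = 326591.
G_4 = 326591. HB_6(326591) = 6^(6 + 1) + 5·6^5 + 5·6^4 + 5·6^3 + 5·6^2 + 5·6 + 5. Bump = 5862841. G_5 = 5862840.
G_5 = 5862840. HB_7(5862840) = 7^(7 + 1) + 5·7^5 + 5·7^4 + 5·7^3 + 5·7^2 + 5·7 + 4. Bump = 134404972. G_6 = 134404971.
G_6 = 134404971. HB_8(134404971) = 8^(8 + 1) + 5·8^5 + 5·8^4 + 5·8^3 + 5·8^2 + 5·8 + 3. Bump = 3487116549. G_7 = 3487116548.
G_7 = 3487116548. HB_9(3487116548) = 9^(9 + 1) + 5·9^5 + 5·9^4 + 5·9^3 + 5·9^2 + 5·9 + 2. Bump = 100000555552. G_8 = 100000555551.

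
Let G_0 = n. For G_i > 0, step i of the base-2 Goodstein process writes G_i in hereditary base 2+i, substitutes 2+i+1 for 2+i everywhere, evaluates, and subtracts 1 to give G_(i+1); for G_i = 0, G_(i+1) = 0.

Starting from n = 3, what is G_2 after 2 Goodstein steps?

3

[0] 3 ≡ 2 + 1 (base 2). Lift 3: 4. −1: 3.
[1] 3 ≡ 3 (base 3). Lift 4: 4. −1: 3.
[2] 3 ≡ 3 (base 4). Lift 5: 3. −1: 2.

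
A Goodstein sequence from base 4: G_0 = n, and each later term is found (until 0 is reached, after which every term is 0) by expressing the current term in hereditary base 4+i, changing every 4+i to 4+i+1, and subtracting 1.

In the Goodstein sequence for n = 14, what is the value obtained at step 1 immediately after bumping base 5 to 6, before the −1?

G_0 = 14. HB_4(14) = 3·4 + 2. Bump = 17. G_1 = 16.
G_1 = 16. HB_5(16) = 3·5 + 1. Bump = 19. G_2 = 18.

19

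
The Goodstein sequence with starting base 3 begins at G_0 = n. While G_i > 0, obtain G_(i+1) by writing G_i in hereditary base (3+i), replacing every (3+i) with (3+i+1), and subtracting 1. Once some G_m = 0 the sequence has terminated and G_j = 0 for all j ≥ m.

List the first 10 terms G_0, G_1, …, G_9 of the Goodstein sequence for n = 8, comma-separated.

G_0 = 8. HB_3(8) = 2·3 + 2. Bump = 10. G_1 = 9.
G_1 = 9. HB_4(9) = 2·4 + 1. Bump = 11. G_2 = 10.
G_2 = 10. HB_5(10) = 2·5. Bump = 12. G_3 = 11.
G_3 = 11. HB_6(11) = 6 + 5. Bump = 12. G_4 = 11.
G_4 = 11. HB_7(11) = 7 + 4. Bump = 12. G_5 = 11.
G_5 = 11. HB_8(11) = 8 + 3. Bump = 12. G_6 = 11.
G_6 = 11. HB_9(11) = 9 + 2. Bump = 12. G_7 = 11.
G_7 = 11. HB_10(11) = 10 + 1. Bump = 12. G_8 = 11.
G_8 = 11. HB_11(11) = 11. Bump = 12. G_9 = 11.

8, 9, 10, 11, 11, 11, 11, 11, 11, 11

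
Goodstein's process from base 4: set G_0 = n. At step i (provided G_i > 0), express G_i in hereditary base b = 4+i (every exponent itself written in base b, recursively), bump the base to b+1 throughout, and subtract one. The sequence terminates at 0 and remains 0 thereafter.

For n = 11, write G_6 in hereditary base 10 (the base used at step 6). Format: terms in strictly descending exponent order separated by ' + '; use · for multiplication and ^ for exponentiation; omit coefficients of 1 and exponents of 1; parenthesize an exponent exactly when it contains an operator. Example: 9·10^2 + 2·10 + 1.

(0) 11|_4 = 2·4 + 3 ↦ 2·5 + 3|_5 = 13 ⇒ 12
(1) 12|_5 = 2·5 + 2 ↦ 2·6 + 2|_6 = 14 ⇒ 13
(2) 13|_6 = 2·6 + 1 ↦ 2·7 + 1|_7 = 15 ⇒ 14
(3) 14|_7 = 2·7 ↦ 2·8|_8 = 16 ⇒ 15
(4) 15|_8 = 8 + 7 ↦ 9 + 7|_9 = 16 ⇒ 15
(5) 15|_9 = 9 + 6 ↦ 10 + 6|_10 = 16 ⇒ 15

10 + 5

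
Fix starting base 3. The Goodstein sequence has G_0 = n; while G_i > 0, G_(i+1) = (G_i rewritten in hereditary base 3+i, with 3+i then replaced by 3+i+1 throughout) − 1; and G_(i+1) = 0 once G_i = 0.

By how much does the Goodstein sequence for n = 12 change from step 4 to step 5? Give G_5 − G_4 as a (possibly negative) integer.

14

i=0: 12 = 3^2 + 3 (b=3); 3→4: 4^2 + 4 = 20; 20−1 = 19
i=1: 19 = 4^2 + 3 (b=4); 4→5: 5^2 + 3 = 28; 28−1 = 27
i=2: 27 = 5^2 + 2 (b=5); 5→6: 6^2 + 2 = 38; 38−1 = 37
i=3: 37 = 6^2 + 1 (b=6); 6→7: 7^2 + 1 = 50; 50−1 = 49
i=4: 49 = 7^2 (b=7); 7→8: 8^2 = 64; 64−1 = 63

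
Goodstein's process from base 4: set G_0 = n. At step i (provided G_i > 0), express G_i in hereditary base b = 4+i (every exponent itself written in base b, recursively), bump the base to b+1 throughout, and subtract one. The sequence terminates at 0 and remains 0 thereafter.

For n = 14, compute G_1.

16

G_0=14  [base 4] 3·4 + 2  →[4↦5]→  3·5 + 2 = 17  −1 ⇒ G_1=16
G_1=16  [base 5] 3·5 + 1  →[5↦6]→  3·6 + 1 = 19  −1 ⇒ G_2=18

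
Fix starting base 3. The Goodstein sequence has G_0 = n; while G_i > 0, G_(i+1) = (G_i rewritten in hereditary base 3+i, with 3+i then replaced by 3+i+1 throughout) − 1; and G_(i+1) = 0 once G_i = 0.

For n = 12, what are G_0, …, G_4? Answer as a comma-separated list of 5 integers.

step 0: 12 = 3^2 + 3; sub 4 for 3: 4^2 + 4; = 20; G_1 = 20−1 = 19
step 1: 19 = 4^2 + 3; sub 5 for 4: 5^2 + 3; = 28; G_2 = 28−1 = 27
step 2: 27 = 5^2 + 2; sub 6 for 5: 6^2 + 2; = 38; G_3 = 38−1 = 37
step 3: 37 = 6^2 + 1; sub 7 for 6: 7^2 + 1; = 50; G_4 = 50−1 = 49

12, 19, 27, 37, 49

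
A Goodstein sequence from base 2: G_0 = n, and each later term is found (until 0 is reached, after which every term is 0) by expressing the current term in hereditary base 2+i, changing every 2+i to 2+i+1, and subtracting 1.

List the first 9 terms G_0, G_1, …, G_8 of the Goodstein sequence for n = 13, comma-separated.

13, 108, 1279, 16092, 280711, 5765998, 134219479, 3486786855, 100000003325

13 —HB2→ 2^(2 + 1) + 2^2 + 1 —bump→ 3^(3 + 1) + 3^3 + 1 = 109 —(−1)→ 108
108 —HB3→ 3^(3 + 1) + 3^3 —bump→ 4^(4 + 1) + 4^4 = 1280 —(−1)→ 1279
1279 —HB4→ 4^(4 + 1) + 3·4^3 + 3·4^2 + 3·4 + 3 —bump→ 5^(5 + 1) + 3·5^3 + 3·5^2 + 3·5 + 3 = 16093 —(−1)→ 16092
16092 —HB5→ 5^(5 + 1) + 3·5^3 + 3·5^2 + 3·5 + 2 —bump→ 6^(6 + 1) + 3·6^3 + 3·6^2 + 3·6 + 2 = 280712 —(−1)→ 280711
280711 —HB6→ 6^(6 + 1) + 3·6^3 + 3·6^2 + 3·6 + 1 —bump→ 7^(7 + 1) + 3·7^3 + 3·7^2 + 3·7 + 1 = 5765999 —(−1)→ 5765998
5765998 —HB7→ 7^(7 + 1) + 3·7^3 + 3·7^2 + 3·7 —bump→ 8^(8 + 1) + 3·8^3 + 3·8^2 + 3·8 = 134219480 —(−1)→ 134219479
134219479 —HB8→ 8^(8 + 1) + 3·8^3 + 3·8^2 + 2·8 + 7 —bump→ 9^(9 + 1) + 3·9^3 + 3·9^2 + 2·9 + 7 = 3486786856 —(−1)→ 3486786855
3486786855 —HB9→ 9^(9 + 1) + 3·9^3 + 3·9^2 + 2·9 + 6 —bump→ 10^(10 + 1) + 3·10^3 + 3·10^2 + 2·10 + 6 = 100000003326 —(−1)→ 100000003325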